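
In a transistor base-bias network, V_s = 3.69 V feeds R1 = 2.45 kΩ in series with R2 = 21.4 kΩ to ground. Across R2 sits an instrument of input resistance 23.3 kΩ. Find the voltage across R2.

First combine the lower leg with the load: R2 ‖ R_L = 11.15 kΩ.
Then V_out = V_s · R2'/(R1 + R2') = 3.69 × 11.15/13.60 = 3.025 V.
(Unloaded it would be 3.31 V; the load pulls it down.)

V_out ≈ 3.03 V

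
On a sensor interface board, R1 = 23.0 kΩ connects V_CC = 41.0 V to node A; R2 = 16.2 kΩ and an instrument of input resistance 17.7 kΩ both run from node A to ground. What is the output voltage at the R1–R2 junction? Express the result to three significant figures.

The load sits in parallel with R2, giving an effective lower resistance R2' = R2·R_L/(R2+R_L) = 8.458 kΩ.
Then V_out = V_CC · R2'/(R1 + R2') = 41.0 × 8.458/31.46 = 11.02 V.
(Unloaded it would be 16.9 V; the load pulls it down.)

V_out ≈ 11.0 V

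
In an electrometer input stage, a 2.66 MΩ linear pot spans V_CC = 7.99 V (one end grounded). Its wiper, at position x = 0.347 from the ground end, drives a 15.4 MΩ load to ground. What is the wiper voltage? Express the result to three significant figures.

Lower segment x·R_p = 0.9230 MΩ; upper segment (1−x)·R_p = 1.737 MΩ.
Lower segment in parallel with the load: 0.9230 ‖ 15.4 = 0.8708 MΩ.
Loaded-divider output: V_out = 7.99 × 0.3339 = 2.668 V.
(Unloaded: V_out = x·V_CC = 2.77 V.)

V_out ≈ 2.67 V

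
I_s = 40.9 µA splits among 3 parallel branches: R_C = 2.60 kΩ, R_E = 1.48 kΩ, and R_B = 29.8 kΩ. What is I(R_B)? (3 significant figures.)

I ≈ 1.25 µA

ΣG = 1/2.60 + 1/1.48 + 1/29.8 = 1.094.
Current divider: I(R_B) = I_s · G_k/ΣG = 40.9 × (0.03356/1.094) = 40.9 × 0.03068 = 1.255 µA.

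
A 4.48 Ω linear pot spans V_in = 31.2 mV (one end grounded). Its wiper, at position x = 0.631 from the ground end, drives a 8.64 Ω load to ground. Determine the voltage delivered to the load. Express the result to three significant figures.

Split the track: R_lower = x·R_p = 2.827 Ω, R_upper = (1−x)·R_p = 1.653 Ω.
Lower segment in parallel with the load: 2.827 ‖ 8.64 = 2.130 Ω.
V_out = 31.2 × 2.130/(1.653 + 2.130) = 17.57 mV.

V_out ≈ 17.6 mV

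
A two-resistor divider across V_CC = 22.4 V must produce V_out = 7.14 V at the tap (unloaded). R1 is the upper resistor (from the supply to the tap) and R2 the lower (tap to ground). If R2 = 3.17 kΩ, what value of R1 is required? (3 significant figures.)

The divider ratio is R2/(R1+R2) = 7.14/22.4 = 0.3188.
Rearranging, R1 = R2·(1−k)/k = 3.17 × 2.137 = 6.775 kΩ.

R1 ≈ 6.78 kΩ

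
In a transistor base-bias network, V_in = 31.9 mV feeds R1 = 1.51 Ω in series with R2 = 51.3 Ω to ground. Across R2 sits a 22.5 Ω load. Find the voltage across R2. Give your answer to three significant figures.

V_out ≈ 29.1 mV

The load sits in parallel with R2, giving an effective lower resistance R2' = R2·R_L/(R2+R_L) = 15.64 Ω.
Then V_out = V_in · R2'/(R1 + R2') = 31.9 × 15.64/17.15 = 29.09 mV.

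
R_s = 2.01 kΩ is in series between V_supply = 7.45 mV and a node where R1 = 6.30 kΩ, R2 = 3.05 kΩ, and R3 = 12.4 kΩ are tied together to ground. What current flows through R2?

Equivalent of the parallel group: R_p = 1.763 kΩ.
Node voltage V_A = V_supply · R_p/(R_s + R_p) = 7.45 × 0.4673 = 3.481 mV.
Branch current I = V_A/R2 = 3.481/3.05 = 1.141 µA.
(Equivalently: I_total = 1.975 µA, then current-divider fraction G_k/ΣG = 0.5780.)

I ≈ 1.14 µA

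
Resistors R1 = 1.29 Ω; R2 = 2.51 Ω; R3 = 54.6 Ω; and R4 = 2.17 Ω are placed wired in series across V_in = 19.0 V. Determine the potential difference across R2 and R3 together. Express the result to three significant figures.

V ≈ 17.9 V

ΣR = 1.29 + 2.51 + 54.6 + 2.17 = 60.57 Ω.
R_{R2..R3} = 2.51 + 54.6 = 57.11 Ω.
V = V_in · R/ΣR = 19.0 × 0.9429 = 17.91 V.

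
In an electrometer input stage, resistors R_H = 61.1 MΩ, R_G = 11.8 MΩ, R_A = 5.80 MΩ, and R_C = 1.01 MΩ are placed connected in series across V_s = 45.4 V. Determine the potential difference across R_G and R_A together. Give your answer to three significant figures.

V ≈ 10.0 V

ΣR = 61.1 + 11.8 + 5.80 + 1.01 = 79.71 MΩ.
R_{R_G..R_A} = 11.8 + 5.80 = 17.60 MΩ.
V = V_s · R/ΣR = 45.4 × 0.2208 = 10.02 V.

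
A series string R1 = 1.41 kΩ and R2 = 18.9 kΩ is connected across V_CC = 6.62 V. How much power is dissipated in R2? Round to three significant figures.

P ≈ 2.01 mW

Series current I = V_CC/ΣR = 6.62/20.31 = 0.3259 mA.
P = I²R = 0.1062 × 18.9 = 2.008 mW.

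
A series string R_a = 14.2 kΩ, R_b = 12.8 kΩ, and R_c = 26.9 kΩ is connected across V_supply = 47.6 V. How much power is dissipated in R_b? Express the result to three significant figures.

The common current is I = 47.6/53.90 = 0.8831 mA.
P = I²R = 0.7799 × 12.8 = 9.983 mW.

P ≈ 9.98 mW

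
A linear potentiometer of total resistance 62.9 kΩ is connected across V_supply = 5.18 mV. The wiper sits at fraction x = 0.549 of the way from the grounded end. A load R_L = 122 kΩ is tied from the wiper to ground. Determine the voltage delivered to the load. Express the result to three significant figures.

Split the track: R_lower = x·R_p = 34.53 kΩ, R_upper = (1−x)·R_p = 28.37 kΩ.
R_L loads the lower segment: effective lower R = 26.91 kΩ.
V_out = 5.18 × 26.91/(28.37 + 26.91) = 2.522 mV.

V_out ≈ 2.52 mV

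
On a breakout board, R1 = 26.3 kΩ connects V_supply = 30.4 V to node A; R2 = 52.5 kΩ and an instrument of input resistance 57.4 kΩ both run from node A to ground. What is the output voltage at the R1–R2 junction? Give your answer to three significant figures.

V_out ≈ 15.5 V

The load sits in parallel with R2, giving an effective lower resistance R2' = R2·R_L/(R2+R_L) = 27.42 kΩ.
Voltage divider with the loaded lower leg: V_out = 30.4 × 27.42/(26.3 + 27.42) = 30.4 × 0.5104 = 15.52 V.
(Unloaded it would be 20.3 V; the load pulls it down.)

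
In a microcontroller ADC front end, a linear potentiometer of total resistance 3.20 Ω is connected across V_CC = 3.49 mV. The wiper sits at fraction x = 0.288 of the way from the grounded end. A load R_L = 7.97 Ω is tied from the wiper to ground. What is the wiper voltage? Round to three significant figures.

The pot divides into 2.278 Ω above the wiper and 0.9216 Ω below.
Lower segment in parallel with the load: 0.9216 ‖ 7.97 = 0.8261 Ω.
Then V_out = V_CC · 0.8261/(2.278 + 0.8261) = 0.9287 mV.

V_out ≈ 0.929 mV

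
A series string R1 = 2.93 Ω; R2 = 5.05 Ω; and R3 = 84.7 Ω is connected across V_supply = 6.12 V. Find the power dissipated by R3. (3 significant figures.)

The common current is I = 6.12/92.68 = 0.06603 A.
P(R3) = I²·R3 = (0.06603)² × 84.7 = 0.3693 W.

P ≈ 0.369 W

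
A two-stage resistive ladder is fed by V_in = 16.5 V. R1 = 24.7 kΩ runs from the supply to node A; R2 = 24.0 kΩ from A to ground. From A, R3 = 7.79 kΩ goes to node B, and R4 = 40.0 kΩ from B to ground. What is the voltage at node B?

Node A sees R2 in parallel with the series input of stage 2, R3 + R4 = 47.79 kΩ.
Effective lower resistance at A: R2 ‖ 47.79 = 15.98 kΩ.
So V_A = 16.5 × 0.3928 = 6.481 V.
Then the unloaded second divider: V_B = V_A × R4/(R3+R4) = 6.481 × 0.8370 = 5.424 V.

V_B ≈ 5.42 V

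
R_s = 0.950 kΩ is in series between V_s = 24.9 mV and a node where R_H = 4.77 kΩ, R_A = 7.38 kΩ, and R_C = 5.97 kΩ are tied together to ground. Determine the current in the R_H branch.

Parallel bank: R_p = 1/(1/4.77 + 1/7.38 + 1/5.97) = 1.951 kΩ.
Node voltage V_A = V_s · R_p/(R_s + R_p) = 24.9 × 0.6725 = 16.74 mV.
I(R_H) = V_A / R_H = 16.74/4.77 = 3.510 µA.
(Equivalently: I_total = 8.584 µA, then current-divider fraction G_k/ΣG = 0.4089.)

I ≈ 3.51 µA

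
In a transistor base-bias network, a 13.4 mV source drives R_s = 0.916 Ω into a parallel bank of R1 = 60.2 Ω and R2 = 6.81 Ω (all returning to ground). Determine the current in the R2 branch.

I ≈ 1.71 mA

Parallel bank: R_p = 1/(1/60.2 + 1/6.81) = 6.118 Ω.
V_A by voltage divider: V_A = 13.4 × 6.118/(0.916 + 6.118) = 11.65 mV.
Branch current I = V_A/R2 = 11.65/6.81 = 1.711 mA.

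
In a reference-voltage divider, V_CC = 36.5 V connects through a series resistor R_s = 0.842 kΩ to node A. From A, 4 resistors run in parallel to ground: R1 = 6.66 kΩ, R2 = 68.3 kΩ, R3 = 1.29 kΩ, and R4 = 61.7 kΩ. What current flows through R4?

Equivalent of the parallel group: R_p = 1.046 kΩ.
V_A by voltage divider: V_A = 36.5 × 1.046/(0.842 + 1.046) = 20.22 V.
I(R4) = V_A / R4 = 20.22/61.7 = 0.3277 mA.

I ≈ 0.328 mA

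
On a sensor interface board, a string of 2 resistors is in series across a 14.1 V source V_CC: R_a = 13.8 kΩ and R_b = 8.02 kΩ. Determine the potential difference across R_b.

V ≈ 5.18 V

ΣR = 13.8 + 8.02 = 21.82 kΩ.
V = V_CC · R/ΣR = 14.1 × 0.3676 = 5.182 V.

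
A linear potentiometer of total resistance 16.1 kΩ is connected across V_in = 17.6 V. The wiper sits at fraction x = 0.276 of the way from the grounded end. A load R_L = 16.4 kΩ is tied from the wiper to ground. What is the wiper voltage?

The pot divides into 11.66 kΩ above the wiper and 4.444 kΩ below.
(x·R_p) ‖ R_L = 3.496 kΩ.
Then V_out = V_in · 3.496/(11.66 + 3.496) = 4.061 V.

V_out ≈ 4.06 V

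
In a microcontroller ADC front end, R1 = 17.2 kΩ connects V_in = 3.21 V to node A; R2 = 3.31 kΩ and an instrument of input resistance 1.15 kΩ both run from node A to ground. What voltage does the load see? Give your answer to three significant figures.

R2 ‖ R_L = (3.31 × 1.15)/(3.31 + 1.15) = 0.8535 kΩ.
Voltage divider with the loaded lower leg: V_out = 3.21 × 0.8535/(17.2 + 0.8535) = 3.21 × 0.04727 = 0.1518 V.
(Unloaded it would be 0.518 V; the load pulls it down.)

V_out ≈ 0.152 V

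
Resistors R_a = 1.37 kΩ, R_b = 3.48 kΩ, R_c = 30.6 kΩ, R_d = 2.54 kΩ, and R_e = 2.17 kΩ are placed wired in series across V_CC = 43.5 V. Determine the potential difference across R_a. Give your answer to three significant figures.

V ≈ 1.48 V

Series total: ΣR = 1.37 + 3.48 + 30.6 + 2.54 + 2.17 = 40.16 kΩ.
V = V_CC · R/ΣR = 43.5 × 0.03411 = 1.484 V.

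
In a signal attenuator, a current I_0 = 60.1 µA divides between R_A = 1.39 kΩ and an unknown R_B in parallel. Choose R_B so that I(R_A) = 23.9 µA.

Two-branch current divider: I_A = I_0 · R_B/(R_A + R_B).
23.9/60.1 = R_B/(R_A + R_B) → R_B = R_A · (0.3977)/(1 − 0.3977) = 1.39 × 0.6602 = 0.9177 kΩ.

R_B ≈ 0.918 kΩ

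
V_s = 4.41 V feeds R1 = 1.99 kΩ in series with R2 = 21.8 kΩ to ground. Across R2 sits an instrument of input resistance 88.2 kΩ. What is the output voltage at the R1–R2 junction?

The load sits in parallel with R2, giving an effective lower resistance R2' = R2·R_L/(R2+R_L) = 17.48 kΩ.
Now apply the divider: V_out = 4.41 × 0.8978 = 3.959 V.

V_out ≈ 3.96 V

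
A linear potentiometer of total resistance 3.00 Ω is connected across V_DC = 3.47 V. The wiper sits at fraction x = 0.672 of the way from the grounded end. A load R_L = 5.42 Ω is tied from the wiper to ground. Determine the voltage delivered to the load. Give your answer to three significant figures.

V_out ≈ 2.08 V

The pot divides into 0.9840 Ω above the wiper and 2.016 Ω below.
(x·R_p) ‖ R_L = 1.469 Ω.
V_out = 3.47 × 1.469/(0.9840 + 1.469) = 2.078 V.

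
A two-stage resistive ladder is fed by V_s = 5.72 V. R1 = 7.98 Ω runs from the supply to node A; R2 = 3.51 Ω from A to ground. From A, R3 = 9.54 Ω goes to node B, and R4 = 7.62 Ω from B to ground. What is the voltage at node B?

V_B ≈ 0.679 V

Node A sees R2 in parallel with the series input of stage 2, R3 + R4 = 17.16 Ω.
Effective lower resistance at A: R2 ‖ 17.16 = 2.914 Ω.
V_A = 5.72 × 2.914/(7.98 + 2.914) = 1.530 V.
Then the unloaded second divider: V_B = V_A × R4/(R3+R4) = 1.530 × 0.4441 = 0.6794 V.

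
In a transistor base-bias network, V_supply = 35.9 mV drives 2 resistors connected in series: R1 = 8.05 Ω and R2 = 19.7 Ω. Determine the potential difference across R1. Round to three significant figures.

ΣR = 8.05 + 19.7 = 27.75 Ω.
V = V_supply · R/ΣR = 35.9 × 0.2901 = 10.41 mV.

V ≈ 10.4 mV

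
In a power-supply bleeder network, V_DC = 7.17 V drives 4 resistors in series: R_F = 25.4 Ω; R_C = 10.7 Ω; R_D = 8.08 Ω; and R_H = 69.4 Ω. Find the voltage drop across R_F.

Total series resistance ΣR = 25.4 + 10.7 + 8.08 + 69.4 = 113.6 Ω.
Voltage divider: V = V_DC · (25.40 / 113.6) = 7.17 × 0.2236 = 1.603 V.

V ≈ 1.60 V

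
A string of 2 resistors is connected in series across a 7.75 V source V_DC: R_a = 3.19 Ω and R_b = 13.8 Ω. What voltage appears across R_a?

V ≈ 1.46 V

Series total: ΣR = 3.19 + 13.8 = 16.99 Ω.
By the voltage-divider rule, V = 7.75 × 3.190/16.99 = 1.455 V.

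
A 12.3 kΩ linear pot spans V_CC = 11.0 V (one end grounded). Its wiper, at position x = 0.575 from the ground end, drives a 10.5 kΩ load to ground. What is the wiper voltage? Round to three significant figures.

The pot divides into 5.228 kΩ above the wiper and 7.072 kΩ below.
R_L loads the lower segment: effective lower R = 4.226 kΩ.
V_out = 11.0 × 4.226/(5.228 + 4.226) = 4.917 V.

V_out ≈ 4.92 V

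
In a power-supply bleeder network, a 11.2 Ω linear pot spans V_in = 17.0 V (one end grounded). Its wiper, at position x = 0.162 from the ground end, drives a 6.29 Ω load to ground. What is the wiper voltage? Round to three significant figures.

Lower segment x·R_p = 1.814 Ω; upper segment (1−x)·R_p = 9.386 Ω.
(x·R_p) ‖ R_L = 1.408 Ω.
V_out = 17.0 × 1.408/(9.386 + 1.408) = 2.218 V.

V_out ≈ 2.22 V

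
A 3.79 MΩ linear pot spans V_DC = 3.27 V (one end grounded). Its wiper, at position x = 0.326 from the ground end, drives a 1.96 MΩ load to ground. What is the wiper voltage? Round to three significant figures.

The pot divides into 2.554 MΩ above the wiper and 1.236 MΩ below.
Lower segment in parallel with the load: 1.236 ‖ 1.96 = 0.7578 MΩ.
Loaded-divider output: V_out = 3.27 × 0.2288 = 0.7482 V.

V_out ≈ 0.748 V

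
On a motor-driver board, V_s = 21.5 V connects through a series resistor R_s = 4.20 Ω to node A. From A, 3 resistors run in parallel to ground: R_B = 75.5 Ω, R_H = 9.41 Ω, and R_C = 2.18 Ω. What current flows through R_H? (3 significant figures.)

I ≈ 0.666 A

Parallel bank: R_p = 1/(1/75.5 + 1/9.41 + 1/2.18) = 1.729 Ω.
V_A = 21.5 × 1.729/5.929 = 6.271 V.
I(R_H) = V_A / R_H = 6.271/9.41 = 0.6664 A.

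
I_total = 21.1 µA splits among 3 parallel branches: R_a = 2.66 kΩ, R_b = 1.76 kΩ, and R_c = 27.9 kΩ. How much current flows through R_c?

Total conductance ΣG = 1/2.66 + 1/1.76 + 1/27.9 = 0.9800 (units of 1/kΩ).
By the current-divider rule, I = I_total · G_k/ΣG = 21.1 × 0.03658 = 0.7717 µA.

I ≈ 0.772 µA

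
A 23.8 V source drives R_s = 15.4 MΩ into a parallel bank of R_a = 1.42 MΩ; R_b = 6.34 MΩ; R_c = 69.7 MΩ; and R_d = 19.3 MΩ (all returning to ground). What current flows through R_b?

I ≈ 0.245 µA

Combine the parallel branches: R_p = (1/1.42 + 1/6.34 + 1/69.7 + 1/19.3)⁻¹ = 1.077 MΩ.
Node voltage V_A = V_in · R_p/(R_s + R_p) = 23.8 × 0.06539 = 1.556 V.
Branch current I = V_A/R_b = 1.556/6.34 = 0.2455 µA.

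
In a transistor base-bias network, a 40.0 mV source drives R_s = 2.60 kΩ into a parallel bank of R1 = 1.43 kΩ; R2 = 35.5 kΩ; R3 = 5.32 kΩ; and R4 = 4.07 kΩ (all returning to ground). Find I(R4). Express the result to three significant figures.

Equivalent of the parallel group: R_p = 0.8612 kΩ.
V_A = 40.0 × 0.8612/3.461 = 9.953 mV.
Branch current I = V_A/R4 = 9.953/4.07 = 2.445 µA.
(Equivalently: I_total = 11.56 µA, then current-divider fraction G_k/ΣG = 0.2116.)

I ≈ 2.45 µA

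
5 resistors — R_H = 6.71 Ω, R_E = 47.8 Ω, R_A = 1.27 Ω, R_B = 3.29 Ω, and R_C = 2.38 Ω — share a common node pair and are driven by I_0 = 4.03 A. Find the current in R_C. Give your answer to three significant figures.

I ≈ 1.01 A

Conductances: ΣG = 1/6.71 + 1/47.8 + 1/1.27 + 1/3.29 + 1/2.38 = 1.681 (1/Ω).
By the current-divider rule, I = I_0 · G_k/ΣG = 4.03 × 0.2499 = 1.007 A.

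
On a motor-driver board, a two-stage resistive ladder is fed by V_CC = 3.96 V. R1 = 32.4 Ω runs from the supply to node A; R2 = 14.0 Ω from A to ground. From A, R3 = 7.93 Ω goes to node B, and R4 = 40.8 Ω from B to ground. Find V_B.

Looking into the second stage from A: R3 + R4 = 48.73 Ω appears in parallel with R2.
R2 ‖ (R3+R4) = 10.88 Ω.
So V_A = 3.96 × 0.2513 = 0.9952 V.
Then the unloaded second divider: V_B = V_A × R4/(R3+R4) = 0.9952 × 0.8373 = 0.8332 V.

V_B ≈ 0.833 V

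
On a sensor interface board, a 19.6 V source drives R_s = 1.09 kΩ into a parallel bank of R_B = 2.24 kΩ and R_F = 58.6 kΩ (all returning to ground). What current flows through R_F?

I ≈ 0.222 mA

Equivalent of the parallel group: R_p = 2.158 kΩ.
V_A = 19.6 × 2.158/3.248 = 13.02 V.
I(R_F) = V_A / R_F = 13.02/58.6 = 0.2222 mA.
(Equivalently: I_total = 6.035 mA, then current-divider fraction G_k/ΣG = 0.03682.)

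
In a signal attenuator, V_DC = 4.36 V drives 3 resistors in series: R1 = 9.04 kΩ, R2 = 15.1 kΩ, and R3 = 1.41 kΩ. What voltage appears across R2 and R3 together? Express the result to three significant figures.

V ≈ 2.82 V

ΣR = 9.04 + 15.1 + 1.41 = 25.55 kΩ.
R_{R2..R3} = 15.1 + 1.41 = 16.51 kΩ.
V = V_DC · R/ΣR = 4.36 × 0.6462 = 2.817 V.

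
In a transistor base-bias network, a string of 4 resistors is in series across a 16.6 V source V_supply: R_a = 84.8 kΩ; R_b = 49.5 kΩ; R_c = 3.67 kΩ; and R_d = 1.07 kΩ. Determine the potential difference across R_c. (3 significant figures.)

V ≈ 0.438 V

ΣR = 84.8 + 49.5 + 3.67 + 1.07 = 139.0 kΩ.
V = V_supply · R/ΣR = 16.6 × 0.02640 = 0.4382 V.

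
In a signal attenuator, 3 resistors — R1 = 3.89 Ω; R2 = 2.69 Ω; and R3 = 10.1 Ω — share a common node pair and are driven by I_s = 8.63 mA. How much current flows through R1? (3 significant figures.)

Conductances: ΣG = 1/3.89 + 1/2.69 + 1/10.1 = 0.7278 (1/Ω).
R1 takes the fraction G_k/ΣG = 0.2571/0.7278 = 0.3532, so I = 8.63 × 0.3532 = 3.048 mA.

I ≈ 3.05 mA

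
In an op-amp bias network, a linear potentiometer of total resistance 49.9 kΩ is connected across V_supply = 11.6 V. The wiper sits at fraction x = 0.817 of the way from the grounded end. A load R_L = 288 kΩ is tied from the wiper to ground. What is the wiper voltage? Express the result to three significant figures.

V_out ≈ 9.24 V

Split the track: R_lower = x·R_p = 40.77 kΩ, R_upper = (1−x)·R_p = 9.132 kΩ.
R_L loads the lower segment: effective lower R = 35.71 kΩ.
Loaded-divider output: V_out = 11.6 × 0.7964 = 9.238 V.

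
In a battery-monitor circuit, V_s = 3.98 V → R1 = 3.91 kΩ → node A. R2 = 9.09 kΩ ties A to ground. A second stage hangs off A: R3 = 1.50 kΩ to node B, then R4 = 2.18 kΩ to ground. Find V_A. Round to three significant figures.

V_A ≈ 1.60 V

Node A sees R2 in parallel with the series input of stage 2, R3 + R4 = 3.680 kΩ.
Effective lower resistance at A: R2 ‖ 3.680 = 2.620 kΩ.
So V_A = 3.98 × 0.4012 = 1.597 V.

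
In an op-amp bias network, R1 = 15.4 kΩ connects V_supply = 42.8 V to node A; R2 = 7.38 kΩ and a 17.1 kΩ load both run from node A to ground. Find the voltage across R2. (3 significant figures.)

First combine the lower leg with the load: R2 ‖ R_L = 5.155 kΩ.
Now apply the divider: V_out = 42.8 × 0.2508 = 10.73 V.
(Unloaded it would be 13.9 V; the load pulls it down.)

V_out ≈ 10.7 V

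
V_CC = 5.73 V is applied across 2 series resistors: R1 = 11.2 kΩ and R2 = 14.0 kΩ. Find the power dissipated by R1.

The common current is I = 5.73/25.20 = 0.2274 mA.
P = I²R = 0.05170 × 11.2 = 0.5791 mW.

P ≈ 0.579 mW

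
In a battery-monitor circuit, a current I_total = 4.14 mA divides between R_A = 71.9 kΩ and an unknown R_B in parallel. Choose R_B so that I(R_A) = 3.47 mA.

In a two-way split, I_A/I_total = R_B/(R_A + R_B).
3.47/4.14 = R_B/(R_A + R_B) → R_B = R_A · (0.8382)/(1 − 0.8382) = 71.9 × 5.179 = 372.4 kΩ.

R_B ≈ 372 kΩ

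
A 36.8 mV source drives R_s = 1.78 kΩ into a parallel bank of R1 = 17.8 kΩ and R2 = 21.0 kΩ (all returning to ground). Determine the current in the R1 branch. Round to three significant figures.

I ≈ 1.75 µA

Parallel bank: R_p = 1/(1/17.8 + 1/21.0) = 9.634 kΩ.
V_A by voltage divider: V_A = 36.8 × 9.634/(1.78 + 9.634) = 31.06 mV.
Branch current I = V_A/R1 = 31.06/17.8 = 1.745 µA.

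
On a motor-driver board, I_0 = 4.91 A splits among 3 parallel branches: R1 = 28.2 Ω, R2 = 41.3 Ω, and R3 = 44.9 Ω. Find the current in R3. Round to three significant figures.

Conductances: ΣG = 1/28.2 + 1/41.3 + 1/44.9 = 0.08195 (1/Ω).
By the current-divider rule, I = I_0 · G_k/ΣG = 4.91 × 0.2718 = 1.334 A.

I ≈ 1.33 A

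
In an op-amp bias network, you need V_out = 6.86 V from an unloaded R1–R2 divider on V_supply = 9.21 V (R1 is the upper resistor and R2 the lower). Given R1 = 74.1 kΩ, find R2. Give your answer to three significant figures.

R2 ≈ 216 kΩ

The divider ratio is R2/(R1+R2) = 6.86/9.21 = 0.7448.
So R2 = R1 · V_out/(V_supply − V_out) = 74.1 × 6.86/(9.21 − 6.86) = 74.1 × 2.919 = 216.3 kΩ.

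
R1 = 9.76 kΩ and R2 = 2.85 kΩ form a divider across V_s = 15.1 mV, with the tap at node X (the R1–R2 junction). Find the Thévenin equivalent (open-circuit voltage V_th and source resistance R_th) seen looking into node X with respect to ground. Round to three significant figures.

Open-circuit (no load on X): V_th = V_s · R2/(R1 + R2) = 15.1 × 2.85/(9.760 + 2.85) = 3.413 mV.
Looking into X with the source shorted: R_th = R1·R2/(R1+R2) = 9.760 × 2.85/12.61 = 2.206 kΩ.

V_th ≈ 3.41 mV, R_th ≈ 2.21 kΩ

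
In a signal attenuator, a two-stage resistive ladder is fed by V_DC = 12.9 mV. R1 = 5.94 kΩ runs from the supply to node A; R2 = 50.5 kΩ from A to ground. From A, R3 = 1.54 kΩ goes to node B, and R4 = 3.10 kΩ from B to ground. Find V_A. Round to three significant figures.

V_A ≈ 5.38 mV

Node A sees R2 in parallel with the series input of stage 2, R3 + R4 = 4.640 kΩ.
R2 ‖ (R3+R4) = 4.250 kΩ.
So V_A = 12.9 × 0.4170 = 5.380 mV.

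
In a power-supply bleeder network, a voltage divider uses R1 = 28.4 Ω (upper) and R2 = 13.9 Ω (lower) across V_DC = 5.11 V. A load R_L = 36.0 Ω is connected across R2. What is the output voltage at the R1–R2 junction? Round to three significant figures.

V_out ≈ 1.33 V

First combine the lower leg with the load: R2 ‖ R_L = 10.03 Ω.
Now apply the divider: V_out = 5.11 × 0.2610 = 1.333 V.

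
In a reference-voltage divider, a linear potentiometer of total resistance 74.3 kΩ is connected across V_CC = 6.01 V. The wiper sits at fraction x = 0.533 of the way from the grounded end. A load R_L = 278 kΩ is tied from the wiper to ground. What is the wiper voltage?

Split the track: R_lower = x·R_p = 39.60 kΩ, R_upper = (1−x)·R_p = 34.70 kΩ.
(x·R_p) ‖ R_L = 34.66 kΩ.
Loaded-divider output: V_out = 6.01 × 0.4998 = 3.004 V.

V_out ≈ 3.00 V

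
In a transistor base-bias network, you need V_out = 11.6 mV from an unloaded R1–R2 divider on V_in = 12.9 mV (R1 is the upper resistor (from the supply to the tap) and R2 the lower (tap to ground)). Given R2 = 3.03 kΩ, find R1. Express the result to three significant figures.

V_out/V_in = R2/(R1+R2) = 0.8992.
So R1 = R2 · (V_in/V_out − 1) = 3.03 × (12.9/11.6 − 1) = 3.03 × 0.1121 = 0.3396 kΩ.

R1 ≈ 0.340 kΩ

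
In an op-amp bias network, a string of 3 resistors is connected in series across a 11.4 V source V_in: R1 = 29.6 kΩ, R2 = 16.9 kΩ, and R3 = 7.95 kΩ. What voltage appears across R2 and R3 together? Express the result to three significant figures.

Series total: ΣR = 29.6 + 16.9 + 7.95 = 54.45 kΩ.
R_{R2..R3} = 16.9 + 7.95 = 24.85 kΩ.
Voltage divider: V = V_in · (24.85 / 54.45) = 11.4 × 0.4564 = 5.203 V.

V ≈ 5.20 V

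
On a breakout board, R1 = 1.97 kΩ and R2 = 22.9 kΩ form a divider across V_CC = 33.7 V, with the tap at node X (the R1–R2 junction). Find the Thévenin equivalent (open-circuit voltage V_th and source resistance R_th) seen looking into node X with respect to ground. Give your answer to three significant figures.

Open-circuit (no load on X): V_th = V_CC · R2/(R1 + R2) = 33.7 × 22.9/(1.970 + 22.9) = 31.03 V.
Looking into X with the source shorted: R_th = R1·R2/(R1+R2) = 1.970 × 22.9/24.87 = 1.814 kΩ.

V_th ≈ 31.0 V, R_th ≈ 1.81 kΩ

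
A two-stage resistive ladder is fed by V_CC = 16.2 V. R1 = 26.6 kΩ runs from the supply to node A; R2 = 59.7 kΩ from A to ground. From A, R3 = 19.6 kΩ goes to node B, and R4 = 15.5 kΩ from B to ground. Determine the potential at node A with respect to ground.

V_A ≈ 7.35 V

Node A sees R2 in parallel with the series input of stage 2, R3 + R4 = 35.10 kΩ.
Effective lower resistance at A: R2 ‖ 35.10 = 22.10 kΩ.
V_A = 16.2 × 22.10/(26.6 + 22.10) = 7.352 V.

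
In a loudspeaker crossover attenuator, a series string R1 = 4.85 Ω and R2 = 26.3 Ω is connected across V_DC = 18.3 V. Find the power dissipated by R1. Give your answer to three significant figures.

The common current is I = 18.3/31.15 = 0.5875 A.
V(R1) = I·R = 2.849 V; P = V·I = 2.849 × 0.5875 = 1.674 W.

P ≈ 1.67 W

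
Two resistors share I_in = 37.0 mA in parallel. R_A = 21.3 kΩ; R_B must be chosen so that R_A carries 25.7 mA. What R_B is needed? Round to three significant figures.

R_B ≈ 48.4 kΩ

Two-branch current divider: I_A = I_in · R_B/(R_A + R_B).
With f = 0.6946, R_B = R_A · f/(1−f) = 21.3 × 2.274 = 48.44 kΩ.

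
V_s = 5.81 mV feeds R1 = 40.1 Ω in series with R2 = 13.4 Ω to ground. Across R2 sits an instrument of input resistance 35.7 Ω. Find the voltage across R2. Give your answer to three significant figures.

R2 ‖ R_L = (13.4 × 35.7)/(13.4 + 35.7) = 9.743 Ω.
Then V_out = V_s · R2'/(R1 + R2') = 5.81 × 9.743/49.84 = 1.136 mV.
(Unloaded it would be 1.46 mV; the load pulls it down.)

V_out ≈ 1.14 mV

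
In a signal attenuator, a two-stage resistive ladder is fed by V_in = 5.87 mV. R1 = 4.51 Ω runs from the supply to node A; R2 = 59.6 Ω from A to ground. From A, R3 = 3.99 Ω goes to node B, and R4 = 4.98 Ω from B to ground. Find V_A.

V_A ≈ 3.72 mV

The second stage (R3 + R4 = 8.970 Ω) loads node A in parallel with R2.
R2 ‖ (R3+R4) = 7.797 Ω.
First divider: V_A = V_in · 7.797/(4.51 + 7.797) = 3.719 mV.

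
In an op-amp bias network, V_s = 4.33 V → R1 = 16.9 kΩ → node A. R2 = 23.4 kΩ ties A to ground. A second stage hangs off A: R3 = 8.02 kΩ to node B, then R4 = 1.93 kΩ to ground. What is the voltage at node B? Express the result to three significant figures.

V_B ≈ 0.246 V

The second stage (R3 + R4 = 9.950 kΩ) loads node A in parallel with R2.
R2 ‖ (R3+R4) = 6.981 kΩ.
So V_A = 4.33 × 0.2923 = 1.266 V.
Then the unloaded second divider: V_B = V_A × R4/(R3+R4) = 1.266 × 0.1940 = 0.2455 V.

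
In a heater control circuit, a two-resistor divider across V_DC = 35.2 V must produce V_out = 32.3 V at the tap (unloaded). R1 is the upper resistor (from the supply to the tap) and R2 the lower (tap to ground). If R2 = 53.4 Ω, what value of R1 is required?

The divider ratio is R2/(R1+R2) = 32.3/35.2 = 0.9176.
Rearranging, R1 = R2·(1−k)/k = 53.4 × 0.08978 = 4.794 Ω.

R1 ≈ 4.79 Ω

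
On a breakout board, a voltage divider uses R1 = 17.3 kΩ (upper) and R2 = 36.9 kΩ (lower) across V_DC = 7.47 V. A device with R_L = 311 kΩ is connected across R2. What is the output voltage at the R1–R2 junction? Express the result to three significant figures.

V_out ≈ 4.90 V

First combine the lower leg with the load: R2 ‖ R_L = 32.99 kΩ.
Voltage divider with the loaded lower leg: V_out = 7.47 × 32.99/(17.3 + 32.99) = 7.47 × 0.6560 = 4.900 V.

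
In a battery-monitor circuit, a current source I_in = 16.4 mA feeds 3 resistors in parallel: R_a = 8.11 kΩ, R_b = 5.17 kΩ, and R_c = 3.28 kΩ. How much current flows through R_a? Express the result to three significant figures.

Total conductance ΣG = 1/8.11 + 1/5.17 + 1/3.28 = 0.6216 (units of 1/kΩ).
By the current-divider rule, I = I_in · G_k/ΣG = 16.4 × 0.1984 = 3.253 mA.

I ≈ 3.25 mA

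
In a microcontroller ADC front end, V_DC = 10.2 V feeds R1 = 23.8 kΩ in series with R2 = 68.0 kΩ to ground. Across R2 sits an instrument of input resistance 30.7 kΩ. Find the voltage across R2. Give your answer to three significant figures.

The load sits in parallel with R2, giving an effective lower resistance R2' = R2·R_L/(R2+R_L) = 21.15 kΩ.
Now apply the divider: V_out = 10.2 × 0.4705 = 4.799 V.
(Unloaded it would be 7.56 V; the load pulls it down.)

V_out ≈ 4.80 V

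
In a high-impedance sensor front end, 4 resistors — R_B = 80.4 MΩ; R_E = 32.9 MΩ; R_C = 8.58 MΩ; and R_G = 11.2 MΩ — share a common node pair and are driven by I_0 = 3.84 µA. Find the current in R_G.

ΣG = 1/80.4 + 1/32.9 + 1/8.58 + 1/11.2 = 0.2487.
R_G takes the fraction G_k/ΣG = 0.08929/0.2487 = 0.3591, so I = 3.84 × 0.3591 = 1.379 µA.

I ≈ 1.38 µA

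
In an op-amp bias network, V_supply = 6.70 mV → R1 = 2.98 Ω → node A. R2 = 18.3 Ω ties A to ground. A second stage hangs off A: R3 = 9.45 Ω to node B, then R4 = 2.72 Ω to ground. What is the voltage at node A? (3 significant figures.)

Looking into the second stage from A: R3 + R4 = 12.17 Ω appears in parallel with R2.
Effective lower resistance at A: R2 ‖ 12.17 = 7.309 Ω.
So V_A = 6.70 × 0.7104 = 4.760 mV.

V_A ≈ 4.76 mV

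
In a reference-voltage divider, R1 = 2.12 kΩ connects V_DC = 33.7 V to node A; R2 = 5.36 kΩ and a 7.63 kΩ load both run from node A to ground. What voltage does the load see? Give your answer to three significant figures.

First combine the lower leg with the load: R2 ‖ R_L = 3.148 kΩ.
Voltage divider with the loaded lower leg: V_out = 33.7 × 3.148/(2.12 + 3.148) = 33.7 × 0.5976 = 20.14 V.

V_out ≈ 20.1 V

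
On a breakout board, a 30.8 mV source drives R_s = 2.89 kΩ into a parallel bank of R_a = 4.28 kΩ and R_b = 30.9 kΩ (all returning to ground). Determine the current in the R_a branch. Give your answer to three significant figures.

Parallel bank: R_p = 1/(1/4.28 + 1/30.9) = 3.759 kΩ.
V_A = 30.8 × 3.759/6.649 = 17.41 mV.
I(R_a) = V_A / R_a = 17.41/4.28 = 4.069 µA.

I ≈ 4.07 µA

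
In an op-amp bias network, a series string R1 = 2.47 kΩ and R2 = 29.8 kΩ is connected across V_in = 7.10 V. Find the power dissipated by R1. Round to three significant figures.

The common current is I = 7.10/32.27 = 0.2200 mA.
V(R1) = I·R = 0.5434 V; P = V·I = 0.5434 × 0.2200 = 0.1196 mW.

P ≈ 0.120 mW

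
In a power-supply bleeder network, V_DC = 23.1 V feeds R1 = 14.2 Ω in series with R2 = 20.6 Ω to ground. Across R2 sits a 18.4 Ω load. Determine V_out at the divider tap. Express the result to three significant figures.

V_out ≈ 9.39 V

First combine the lower leg with the load: R2 ‖ R_L = 9.719 Ω.
Then V_out = V_DC · R2'/(R1 + R2') = 23.1 × 9.719/23.92 = 9.386 V.
(Unloaded it would be 13.7 V; the load pulls it down.)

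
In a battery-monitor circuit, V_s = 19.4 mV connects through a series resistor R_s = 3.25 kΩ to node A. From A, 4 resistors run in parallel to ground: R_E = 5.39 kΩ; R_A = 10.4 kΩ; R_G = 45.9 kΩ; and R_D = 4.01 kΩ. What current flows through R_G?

Combine the parallel branches: R_p = (1/5.39 + 1/10.4 + 1/45.9 + 1/4.01)⁻¹ = 1.809 kΩ.
Node voltage V_A = V_s · R_p/(R_s + R_p) = 19.4 × 0.3576 = 6.937 mV.
I(R_G) = V_A / R_G = 6.937/45.9 = 0.1511 µA.

I ≈ 0.151 µA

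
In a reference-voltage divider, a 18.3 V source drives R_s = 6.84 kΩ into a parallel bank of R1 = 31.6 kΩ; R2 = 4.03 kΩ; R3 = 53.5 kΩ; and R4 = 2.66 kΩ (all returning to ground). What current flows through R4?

I ≈ 1.23 mA

Combine the parallel branches: R_p = (1/31.6 + 1/4.03 + 1/53.5 + 1/2.66)⁻¹ = 1.483 kΩ.
Node voltage V_A = V_in · R_p/(R_s + R_p) = 18.3 × 0.1782 = 3.260 V.
Branch current I = V_A/R4 = 3.260/2.66 = 1.226 mA.
(Equivalently: I_total = 2.199 mA, then current-divider fraction G_k/ΣG = 0.5574.)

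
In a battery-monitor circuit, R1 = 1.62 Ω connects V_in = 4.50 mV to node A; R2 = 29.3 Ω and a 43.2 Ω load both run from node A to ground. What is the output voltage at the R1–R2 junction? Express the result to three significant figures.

V_out ≈ 4.12 mV

First combine the lower leg with the load: R2 ‖ R_L = 17.46 Ω.
Now apply the divider: V_out = 4.50 × 0.9151 = 4.118 mV.
(Unloaded it would be 4.26 mV; the load pulls it down.)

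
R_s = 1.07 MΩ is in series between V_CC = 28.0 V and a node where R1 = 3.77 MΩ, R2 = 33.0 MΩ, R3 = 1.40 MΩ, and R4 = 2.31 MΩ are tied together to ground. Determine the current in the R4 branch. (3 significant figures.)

I ≈ 4.77 µA

Parallel bank: R_p = 1/(1/3.77 + 1/33.0 + 1/1.40 + 1/2.31) = 0.6931 MΩ.
V_A = 28.0 × 0.6931/1.763 = 11.01 V.
Branch current I = V_A/R4 = 11.01/2.31 = 4.765 µA.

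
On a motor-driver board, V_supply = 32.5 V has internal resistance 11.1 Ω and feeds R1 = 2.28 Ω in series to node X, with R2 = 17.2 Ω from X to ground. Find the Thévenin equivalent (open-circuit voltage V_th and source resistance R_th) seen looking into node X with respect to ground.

R1' = 11.1 + 2.28 = 13.38 Ω (source resistance + R1).
With X open, the divider is unloaded: V_th = 32.5 × 17.2/30.58 = 18.28 V.
With V_supply suppressed (replaced by a short), R_th = R1' ‖ R2 = (13.38 × 17.2)/(13.38 + 17.2) = 7.526 Ω.

V_th ≈ 18.3 V, R_th ≈ 7.53 Ω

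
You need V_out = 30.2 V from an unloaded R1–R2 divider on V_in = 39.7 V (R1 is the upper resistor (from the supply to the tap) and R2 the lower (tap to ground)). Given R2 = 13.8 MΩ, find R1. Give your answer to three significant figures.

The divider ratio is R2/(R1+R2) = 30.2/39.7 = 0.7607.
Rearranging, R1 = R2·(1−k)/k = 13.8 × 0.3146 = 4.341 MΩ.

R1 ≈ 4.34 MΩ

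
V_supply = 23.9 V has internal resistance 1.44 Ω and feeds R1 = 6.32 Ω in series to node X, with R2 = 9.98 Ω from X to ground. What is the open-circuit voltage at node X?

V_th ≈ 13.4 V

R1' = 1.44 + 6.32 = 7.760 Ω (source resistance + R1).
V_th is the unloaded tap voltage: V_supply · R2/(R1'+R2) = 23.9 × 0.5626 = 13.45 V.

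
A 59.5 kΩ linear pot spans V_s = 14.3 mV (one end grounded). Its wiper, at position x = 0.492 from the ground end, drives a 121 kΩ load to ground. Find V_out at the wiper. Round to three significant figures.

V_out ≈ 6.27 mV

The pot divides into 30.23 kΩ above the wiper and 29.27 kΩ below.
(x·R_p) ‖ R_L = 23.57 kΩ.
V_out = 14.3 × 23.57/(30.23 + 23.57) = 6.266 mV.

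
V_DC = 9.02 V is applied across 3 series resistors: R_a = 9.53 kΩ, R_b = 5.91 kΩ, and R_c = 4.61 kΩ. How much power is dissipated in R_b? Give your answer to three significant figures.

Series current I = V_DC/ΣR = 9.02/20.05 = 0.4499 mA.
P = I²R = 0.2024 × 5.91 = 1.196 mW.

P ≈ 1.20 mW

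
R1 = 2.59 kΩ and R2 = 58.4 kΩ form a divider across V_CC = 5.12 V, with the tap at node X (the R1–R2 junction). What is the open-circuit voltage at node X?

V_th ≈ 4.90 V

Open-circuit (no load on X): V_th = V_CC · R2/(R1 + R2) = 5.12 × 58.4/(2.590 + 58.4) = 4.903 V.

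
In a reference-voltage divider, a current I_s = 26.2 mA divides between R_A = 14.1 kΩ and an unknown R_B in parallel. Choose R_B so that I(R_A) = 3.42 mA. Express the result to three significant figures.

In a two-way split, I_A/I_s = R_B/(R_A + R_B).
3.42/26.2 = R_B/(R_A + R_B) → R_B = R_A · (0.1305)/(1 − 0.1305) = 14.1 × 0.1501 = 2.117 kΩ.

R_B ≈ 2.12 kΩ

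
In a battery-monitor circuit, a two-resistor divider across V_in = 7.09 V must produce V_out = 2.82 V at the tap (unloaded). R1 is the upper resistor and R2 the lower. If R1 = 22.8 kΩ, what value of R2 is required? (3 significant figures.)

R2 ≈ 15.1 kΩ

The divider ratio is R2/(R1+R2) = 2.82/7.09 = 0.3977.
Rearranging, R2 = R1·k/(1−k) = 22.8 × 0.6604 = 15.06 kΩ.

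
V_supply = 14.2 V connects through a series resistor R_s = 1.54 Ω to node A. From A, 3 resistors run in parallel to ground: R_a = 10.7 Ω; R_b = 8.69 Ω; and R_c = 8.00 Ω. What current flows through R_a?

Equivalent of the parallel group: R_p = 2.998 Ω.
Node voltage V_A = V_supply · R_p/(R_s + R_p) = 14.2 × 0.6607 = 9.381 V.
Branch current I = V_A/R_a = 9.381/10.7 = 0.8768 A.

I ≈ 0.877 A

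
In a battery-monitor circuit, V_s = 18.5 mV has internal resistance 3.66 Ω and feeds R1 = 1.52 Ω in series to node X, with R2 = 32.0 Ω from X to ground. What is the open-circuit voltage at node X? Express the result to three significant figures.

V_th ≈ 15.9 mV

R1' = 3.66 + 1.52 = 5.180 Ω (source resistance + R1).
V_th is the unloaded tap voltage: V_s · R2/(R1'+R2) = 18.5 × 0.8607 = 15.92 mV.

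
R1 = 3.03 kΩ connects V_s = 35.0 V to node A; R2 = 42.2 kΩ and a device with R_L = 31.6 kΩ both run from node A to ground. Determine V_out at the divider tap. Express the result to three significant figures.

R2 ‖ R_L = (42.2 × 31.6)/(42.2 + 31.6) = 18.07 kΩ.
Now apply the divider: V_out = 35.0 × 0.8564 = 29.97 V.

V_out ≈ 30.0 V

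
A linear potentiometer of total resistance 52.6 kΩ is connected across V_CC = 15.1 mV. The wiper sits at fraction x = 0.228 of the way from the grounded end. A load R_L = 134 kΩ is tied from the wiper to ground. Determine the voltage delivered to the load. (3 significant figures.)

V_out ≈ 3.22 mV

Lower segment x·R_p = 11.99 kΩ; upper segment (1−x)·R_p = 40.61 kΩ.
Lower segment in parallel with the load: 11.99 ‖ 134 = 11.01 kΩ.
Loaded-divider output: V_out = 15.1 × 0.2133 = 3.220 mV.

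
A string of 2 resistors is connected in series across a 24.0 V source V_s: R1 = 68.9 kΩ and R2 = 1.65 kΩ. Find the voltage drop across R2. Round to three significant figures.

V ≈ 0.561 V

Series total: ΣR = 68.9 + 1.65 = 70.55 kΩ.
Voltage divider: V = V_s · (1.650 / 70.55) = 24.0 × 0.02339 = 0.5613 V.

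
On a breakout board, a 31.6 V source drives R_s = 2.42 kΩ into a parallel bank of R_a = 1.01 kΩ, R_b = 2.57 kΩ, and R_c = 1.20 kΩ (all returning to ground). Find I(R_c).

Parallel bank: R_p = 1/(1/1.01 + 1/2.57 + 1/1.20) = 0.4520 kΩ.
V_A by voltage divider: V_A = 31.6 × 0.4520/(2.42 + 0.4520) = 4.973 V.
I(R_c) = V_A / R_c = 4.973/1.20 = 4.144 mA.
(Equivalently: I_total = 11.00 mA, then current-divider fraction G_k/ΣG = 0.3766.)

I ≈ 4.14 mA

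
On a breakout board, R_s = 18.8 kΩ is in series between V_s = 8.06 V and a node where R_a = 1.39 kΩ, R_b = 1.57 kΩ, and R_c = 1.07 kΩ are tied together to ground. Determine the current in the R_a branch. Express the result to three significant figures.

Combine the parallel branches: R_p = (1/1.39 + 1/1.57 + 1/1.07)⁻¹ = 0.4365 kΩ.
V_A by voltage divider: V_A = 8.06 × 0.4365/(18.8 + 0.4365) = 0.1829 V.
Branch current I = V_A/R_a = 0.1829/1.39 = 0.1316 mA.

I ≈ 0.132 mA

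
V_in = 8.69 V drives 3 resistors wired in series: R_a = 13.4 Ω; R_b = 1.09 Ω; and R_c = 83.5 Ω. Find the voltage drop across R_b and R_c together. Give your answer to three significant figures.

Series total: ΣR = 13.4 + 1.09 + 83.5 = 97.99 Ω.
R_{R_b..R_c} = 1.09 + 83.5 = 84.59 Ω.
V = V_in · R/ΣR = 8.69 × 0.8633 = 7.502 V.

V ≈ 7.50 V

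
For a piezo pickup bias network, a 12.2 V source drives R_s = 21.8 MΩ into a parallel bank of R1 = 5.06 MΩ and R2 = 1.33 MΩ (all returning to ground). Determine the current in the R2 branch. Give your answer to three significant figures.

I ≈ 0.423 µA

Equivalent of the parallel group: R_p = 1.053 MΩ.
V_A = 12.2 × 1.053/22.85 = 0.5622 V.
Branch current I = V_A/R2 = 0.5622/1.33 = 0.4227 µA.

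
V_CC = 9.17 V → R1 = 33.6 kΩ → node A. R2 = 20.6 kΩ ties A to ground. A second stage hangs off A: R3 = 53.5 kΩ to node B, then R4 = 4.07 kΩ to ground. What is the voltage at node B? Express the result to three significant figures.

V_B ≈ 0.202 V

The second stage (R3 + R4 = 57.57 kΩ) loads node A in parallel with R2.
R2 ‖ (R3+R4) = 15.17 kΩ.
V_A = 9.17 × 15.17/(33.6 + 15.17) = 2.853 V.
Stage 2 is unloaded, so V_B = V_A · R4/(R3+R4) = 2.853 × 4.07/57.57 = 0.2017 V.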